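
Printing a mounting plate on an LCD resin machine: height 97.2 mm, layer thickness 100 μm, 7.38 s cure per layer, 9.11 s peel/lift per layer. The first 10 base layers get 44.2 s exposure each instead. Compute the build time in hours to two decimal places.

Layer count = ceil(97.2 / 0.1) = 972.
Burn-in layers = 10 × (44.2 + 9.11), so 533.1 s.
Regular layers: 962 × (7.38 + 9.11) → 15863.38 s.
Total = 533.1 + 15863.38 = 16396.48 s = 4.55 hours.

4.55 hours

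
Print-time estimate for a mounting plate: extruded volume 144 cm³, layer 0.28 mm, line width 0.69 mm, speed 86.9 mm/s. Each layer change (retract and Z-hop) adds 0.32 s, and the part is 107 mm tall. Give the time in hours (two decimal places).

2.42 hours

Bead cross-section = 0.28 × 0.69, so 0.1932 mm².
Path length: 144000 mm³ / 0.1932 mm² → 745341.6 mm.
Print-move time: 745341.6 / 86.9 → 8577 s.
Layers = ⌈107/0.28⌉ = 383.
Non-print overhead = 383 × 0.32, so 122.56 s.
Total = 8577 + 122.56 = 8699.56 s = 2.42 hours.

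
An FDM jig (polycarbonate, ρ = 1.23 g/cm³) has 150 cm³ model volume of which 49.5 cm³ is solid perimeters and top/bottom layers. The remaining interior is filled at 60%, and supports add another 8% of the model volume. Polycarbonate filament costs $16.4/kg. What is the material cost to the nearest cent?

Interior volume: 150 − 49.5 → 100.5 cm³.
Deposited infill = 0.60 × 100.5, so 60.3 cm³.
Support: 0.08 × 150 → 12 cm³.
Deposited volume = 49.5 + 60.3 + 12 = 121.8 cm³.
Mass = 121.8 × 1.23, so 149.814 g.
Cost = 149.814 g / 1000 × $16.4/kg = $2.46.

$2.46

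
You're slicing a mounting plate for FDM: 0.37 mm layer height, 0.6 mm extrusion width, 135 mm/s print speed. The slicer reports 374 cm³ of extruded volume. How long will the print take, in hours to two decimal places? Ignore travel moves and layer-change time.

3.47 hours

Bead cross-section: 0.37 × 0.6 → 0.222 mm².
Path length: 374000 mm³ / 0.222 mm² → 1684684.7 mm.
Print-move time = 1684684.7 / 135, so 12479.1 s.
Converting: 12479.1 s = 3.47 hours.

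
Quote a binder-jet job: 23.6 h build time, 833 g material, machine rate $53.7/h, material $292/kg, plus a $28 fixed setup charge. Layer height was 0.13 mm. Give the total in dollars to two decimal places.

$1538.56

Machine-time cost: 53.7 × 23.6 → $1267.32.
Material charge = 292 × 833/1000, so $243.236.
Total = 1267.32 + 243.236 + 28 = 1538.556 ≈ $1538.56.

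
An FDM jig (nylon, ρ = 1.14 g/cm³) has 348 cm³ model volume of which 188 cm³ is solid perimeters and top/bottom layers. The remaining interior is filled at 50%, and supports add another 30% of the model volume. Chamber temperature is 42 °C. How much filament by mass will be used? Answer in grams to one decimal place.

Volume inside the shell: 348 − 188 → 160 cm³.
Deposited infill = 0.50 × 160 = 80 cm³.
Support = 0.30 × 348 = 104.4 cm³.
Total printed volume = 188 + 80 + 104.4, so 372.4 cm³.
Mass: 372.4 × 1.14 → 424.536 g.

424.5 g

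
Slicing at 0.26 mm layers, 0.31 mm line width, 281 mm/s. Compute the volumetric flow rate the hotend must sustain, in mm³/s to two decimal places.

Extrusion cross-section: 0.26 × 0.31 → 0.0806 mm².
Volumetric flow = 281 × 0.0806 = 22.65 mm³/s.

22.65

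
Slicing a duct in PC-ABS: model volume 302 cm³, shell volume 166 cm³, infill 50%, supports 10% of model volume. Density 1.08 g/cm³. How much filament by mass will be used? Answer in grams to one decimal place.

Infill region = 302 − 166 = 136 cm³.
Infill volume = 0.50 × 136 = 68 cm³.
Support = 0.10 × 302 = 30.2 cm³.
Total extruded = 166 + 68 + 30.2 = 264.2 cm³.
Mass = 264.2 × 1.08 = 285.336 g.

285.3 g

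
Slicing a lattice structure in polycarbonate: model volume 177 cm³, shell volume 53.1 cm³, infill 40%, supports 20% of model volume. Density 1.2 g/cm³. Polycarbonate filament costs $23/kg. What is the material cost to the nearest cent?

$3.81

Infill region = 177 − 53.1, so 123.9 cm³.
Infill deposited = 0.40 × 123.9, so 49.56 cm³.
Support = 0.20 × 177 = 35.4 cm³.
Total extruded = 53.1 + 49.56 + 35.4 = 138.06 cm³.
Mass = 138.06 × 1.2 = 165.672 g.
At $23/kg: 165.672/1000 × 23 = $3.81.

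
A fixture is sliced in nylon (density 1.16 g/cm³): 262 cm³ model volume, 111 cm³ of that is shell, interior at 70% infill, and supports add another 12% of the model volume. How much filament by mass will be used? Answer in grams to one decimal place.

Volume inside the shell = 262 − 111, so 151 cm³.
Infill deposited = 0.70 × 151 = 105.7 cm³.
Support = 0.12 × 262 = 31.44 cm³.
Total printed volume = 111 + 105.7 + 31.44 = 248.14 cm³.
Mass = 248.14 × 1.16 = 287.8424 g.

287.8 g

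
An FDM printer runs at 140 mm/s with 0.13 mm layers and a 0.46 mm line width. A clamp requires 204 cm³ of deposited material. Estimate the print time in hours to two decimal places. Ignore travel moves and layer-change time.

6.77 hours

Line area = 0.13 × 0.46 = 0.0598 mm².
Toolpath length = 204 cm³ / 0.0598 mm² = 204000 / 0.0598 = 3411371.2 mm.
Extrusion time = 3411371.2 / 140, so 24366.9 s.
In the requested units: 24366.9 s = 6.77 hours.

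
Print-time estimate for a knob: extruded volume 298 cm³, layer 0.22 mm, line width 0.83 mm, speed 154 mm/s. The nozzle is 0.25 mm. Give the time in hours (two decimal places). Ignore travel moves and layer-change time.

Line area: 0.22 × 0.83 → 0.1826 mm².
Toolpath length = 298 cm³ / 0.1826 mm² = 298000 / 0.1826 = 1631982.5 mm.
Extrusion time: 1631982.5 / 154 → 10597.3 s.
In the requested units: 10597.3 s = 2.94 hours.

2.94 hours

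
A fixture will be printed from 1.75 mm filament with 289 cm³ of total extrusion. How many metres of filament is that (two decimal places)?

Filament cross-section = π × (1.75/2)² = 2.4053 mm².
Length = 289 cm³ / 2.4053 mm² = 289000 / 2.4053 = 120151.33 mm = 120.15 m.

120.15 m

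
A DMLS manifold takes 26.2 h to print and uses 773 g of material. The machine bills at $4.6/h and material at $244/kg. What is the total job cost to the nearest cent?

Machine-time cost: 4.6 × 26.2 → $120.52.
Material cost = 244 × 773/1000, so $188.612.
Total = 120.52 + 188.612 = 309.132 ≈ $309.13.

$309.13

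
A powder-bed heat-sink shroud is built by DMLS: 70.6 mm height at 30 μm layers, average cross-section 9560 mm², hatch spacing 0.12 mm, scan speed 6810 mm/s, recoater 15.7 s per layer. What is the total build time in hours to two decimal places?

17.92 hours

Layers = ⌈70.6/0.03⌉ = 2354.
Per-layer scan distance: 9560 / 0.12 → 79666.7 mm.
Scan time per layer = 79666.7 / 6810, so 11.6985 s.
Layer cycle = 11.6985 + 15.7 = 27.3985 s.
Total: 2354 × 27.3985 s = 64496.069 s → 17.92 hours.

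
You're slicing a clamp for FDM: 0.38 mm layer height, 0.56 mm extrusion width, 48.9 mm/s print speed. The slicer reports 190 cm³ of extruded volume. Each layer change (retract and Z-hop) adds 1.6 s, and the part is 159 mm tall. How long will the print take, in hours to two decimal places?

Line area = 0.38 × 0.56, so 0.2128 mm².
Path length: 190000 mm³ / 0.2128 mm² → 892857.1 mm.
Print-move time: 892857.1 / 48.9 → 18258.8 s.
Layers = ⌈159/0.38⌉ = 419.
Layer-change overhead = 419 × 1.6, so 670.4 s.
Altogether 18258.8 + 670.4 = 18929.2 s, i.e. 5.26 hours.

5.26 hours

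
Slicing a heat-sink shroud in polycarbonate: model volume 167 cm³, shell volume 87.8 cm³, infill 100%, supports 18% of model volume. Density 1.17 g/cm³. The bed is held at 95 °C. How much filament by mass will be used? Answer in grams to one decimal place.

Infill region: 167 − 87.8 → 79.2 cm³.
Infill volume: 1.00 × 79.2 → 79.2 cm³.
Support = 0.18 × 167, so 30.06 cm³.
Deposited volume = 87.8 + 79.2 + 30.06, so 197.06 cm³.
Mass = 197.06 × 1.17 = 230.5602 g.

230.6 g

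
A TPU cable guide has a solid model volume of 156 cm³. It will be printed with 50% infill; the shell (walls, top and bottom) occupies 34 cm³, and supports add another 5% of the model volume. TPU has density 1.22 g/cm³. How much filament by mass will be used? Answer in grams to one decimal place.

Interior volume: 156 − 34 → 122 cm³.
Deposited infill = 0.50 × 122 = 61 cm³.
Support: 0.05 × 156 → 7.8 cm³.
Deposited volume = 34 + 61 + 7.8, so 102.8 cm³.
Mass = 102.8 × 1.22 = 125.416 g.

125.4 g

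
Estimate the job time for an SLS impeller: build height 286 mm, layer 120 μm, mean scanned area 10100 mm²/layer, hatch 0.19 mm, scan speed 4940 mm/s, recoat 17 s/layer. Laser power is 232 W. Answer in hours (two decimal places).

Number of layers: 286 / 0.12 → 2384 (rounded up).
Hatch length per layer = 10100 / 0.19, so 53157.9 mm.
Scan time per layer: 53157.9 / 4940 → 10.7607 s.
Per-layer time = 10.7607 + 17 = 27.7607 s.
Total: 2384 × 27.7607 s = 66181.5088 s → 18.38 hours.

18.38 hours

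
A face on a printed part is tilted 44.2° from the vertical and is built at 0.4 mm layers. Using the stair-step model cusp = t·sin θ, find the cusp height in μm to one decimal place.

h_c = t·sin θ = 0.4 × 0.6972 = 0.27888 mm (278.9 μm).

278.9 μm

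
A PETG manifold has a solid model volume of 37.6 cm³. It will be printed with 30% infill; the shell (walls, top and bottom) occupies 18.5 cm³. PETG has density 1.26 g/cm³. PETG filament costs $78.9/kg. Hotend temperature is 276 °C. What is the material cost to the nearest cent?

Interior volume: 37.6 − 18.5 → 19.1 cm³.
Infill deposited = 0.30 × 19.1, so 5.73 cm³.
Total extruded: 18.5 + 5.73 → 24.23 cm³.
Mass = 24.23 × 1.26, so 30.5298 g.
At $78.9/kg: 30.5298/1000 × 78.9 = $2.41.

$2.41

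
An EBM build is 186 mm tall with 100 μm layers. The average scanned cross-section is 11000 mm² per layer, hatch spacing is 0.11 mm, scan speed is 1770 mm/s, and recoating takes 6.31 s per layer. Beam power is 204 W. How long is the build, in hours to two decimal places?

32.45 hours

Number of layers: 186 / 0.1 → 1860 (rounded up).
Hatch length per layer = 11000 / 0.11 = 100000 mm.
Beam time per layer = 100000 / 1770, so 56.4972 s.
Layer cycle = 56.4972 + 6.31, so 62.8072 s.
1860 layers × 62.8072 s/layer = 116821.392 s, i.e. 32.45 hours.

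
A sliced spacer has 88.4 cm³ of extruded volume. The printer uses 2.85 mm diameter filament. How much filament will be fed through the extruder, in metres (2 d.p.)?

A = π r² = π × 1.425² = 6.3794 mm².
Length = 88.4 cm³ / 6.3794 mm² = 88400 / 6.3794 = 13857.1 mm = 13.86 m.

13.86 m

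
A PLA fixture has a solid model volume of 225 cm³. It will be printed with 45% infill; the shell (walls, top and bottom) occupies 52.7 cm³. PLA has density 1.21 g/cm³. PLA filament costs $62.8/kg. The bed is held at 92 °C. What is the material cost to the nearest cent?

$9.90

Infill region = 225 − 52.7 = 172.3 cm³.
Deposited infill: 0.45 × 172.3 → 77.535 cm³.
Total printed volume = 52.7 + 77.535 = 130.235 cm³.
Mass: 130.235 × 1.21 → 157.58435 g.
Cost = 157.58435 g / 1000 × $62.8/kg = $9.90.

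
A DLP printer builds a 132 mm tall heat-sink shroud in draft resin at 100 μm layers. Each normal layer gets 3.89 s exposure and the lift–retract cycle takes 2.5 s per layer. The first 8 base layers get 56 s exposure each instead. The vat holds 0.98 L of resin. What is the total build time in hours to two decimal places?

2.46 hours

Layers = ⌈132/0.1⌉ = 1320.
Base layers = 8 × (56 + 2.5) = 468 s.
Normal layers = 1312 × (3.89 + 2.5), so 8383.68 s.
Total = 468 + 8383.68 = 8851.68 s = 2.46 hours.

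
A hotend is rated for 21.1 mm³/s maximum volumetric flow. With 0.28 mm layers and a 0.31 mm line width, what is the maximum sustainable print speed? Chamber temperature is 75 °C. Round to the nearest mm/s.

243 mm/s

A: 0.28 × 0.31 → 0.0868 mm².
v_max = Q/A = 21.1/0.0868 = 243.09 mm/s → 243 mm/s.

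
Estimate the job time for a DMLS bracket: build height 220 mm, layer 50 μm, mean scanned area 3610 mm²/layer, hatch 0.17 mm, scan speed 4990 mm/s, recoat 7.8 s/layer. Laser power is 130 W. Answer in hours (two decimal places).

14.73 hours

Layers = ⌈220/0.05⌉ = 4400.
Per-layer scan distance = 3610 / 0.17 = 21235.3 mm.
Laser time per layer = 21235.3 / 4990 = 4.2556 s.
Layer cycle = 4.2556 + 7.8 = 12.0556 s.
Build time = 4400 × 12.0556 = 53044.64 s = 14.73 hours.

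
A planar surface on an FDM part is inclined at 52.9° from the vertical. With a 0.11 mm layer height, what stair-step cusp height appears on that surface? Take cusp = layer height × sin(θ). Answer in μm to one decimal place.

h_c = t·sin θ = 0.11 × 0.7976 = 0.087736 mm (87.7 μm).

87.7 μm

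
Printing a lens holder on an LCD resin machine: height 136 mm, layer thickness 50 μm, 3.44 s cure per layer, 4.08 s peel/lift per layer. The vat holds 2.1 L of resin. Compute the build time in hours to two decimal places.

5.68 hours

Layers = ⌈136/0.05⌉ = 2720.
Each layer takes = 3.44 + 4.08 = 7.52 s.
Build time: 2720 × 7.52 s = 20454.4 s, i.e. 5.68 hours.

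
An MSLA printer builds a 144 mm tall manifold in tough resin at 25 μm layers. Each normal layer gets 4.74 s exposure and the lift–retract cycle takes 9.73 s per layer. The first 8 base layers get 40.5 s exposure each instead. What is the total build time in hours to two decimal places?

23.23 hours

Layers = ⌈144/0.025⌉ = 5760.
Bottom layers: 8 × (40.5 + 9.73) → 401.84 s.
Regular layers: 5752 × (4.74 + 9.73) → 83231.44 s.
Total = 401.84 + 83231.44 = 83633.28 s = 23.23 hours.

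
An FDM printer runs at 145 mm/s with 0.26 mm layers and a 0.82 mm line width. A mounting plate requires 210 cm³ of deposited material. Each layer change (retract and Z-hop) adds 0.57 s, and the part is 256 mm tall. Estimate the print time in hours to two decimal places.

Extrusion cross-section = 0.26 × 0.82, so 0.2132 mm².
Total extruded path = 210000/0.2132 = 984990.6 mm.
Time extruding = 984990.6 / 145 = 6793 s.
Layers = ⌈256/0.26⌉ = 985.
Z-hop total = 985 × 0.57, so 561.45 s.
Total = 6793 + 561.45 = 7354.45 s = 2.04 hours.

2.04 hours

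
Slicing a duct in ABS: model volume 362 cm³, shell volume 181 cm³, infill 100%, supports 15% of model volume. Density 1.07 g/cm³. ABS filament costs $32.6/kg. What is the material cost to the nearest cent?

Interior volume = 362 − 181 = 181 cm³.
Deposited infill: 1.00 × 181 → 181 cm³.
Support = 0.15 × 362 = 54.3 cm³.
Total printed volume = 181 + 181 + 54.3, so 416.3 cm³.
Mass = 416.3 × 1.07 = 445.441 g.
At $32.6/kg: 445.441/1000 × 32.6 = $14.52.

$14.52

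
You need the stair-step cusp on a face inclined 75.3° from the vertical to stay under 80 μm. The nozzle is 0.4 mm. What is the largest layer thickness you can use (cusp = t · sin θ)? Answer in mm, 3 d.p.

0.083 mm

sin(75.3°) = 0.9673; t_max = 0.08/0.9673 = 0.083 mm.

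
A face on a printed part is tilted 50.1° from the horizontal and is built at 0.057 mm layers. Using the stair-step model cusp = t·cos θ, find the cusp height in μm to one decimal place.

36.6 μm

cos(50.1°) = 0.6414, so cusp = 0.057 × 0.6414 = 0.03656 mm → 36.6 μm.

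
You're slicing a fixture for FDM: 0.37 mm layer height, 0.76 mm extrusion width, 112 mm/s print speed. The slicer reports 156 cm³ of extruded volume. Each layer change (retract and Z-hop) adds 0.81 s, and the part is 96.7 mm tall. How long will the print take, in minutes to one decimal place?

86.1 minutes

Line area = 0.37 × 0.76 = 0.2812 mm².
Toolpath length = 156 cm³ / 0.2812 mm² = 156000 / 0.2812 = 554765.3 mm.
Extrusion time = 554765.3 / 112, so 4953.3 s.
Number of layers: 96.7 / 0.37 → 262 (rounded up).
Layer-change overhead: 262 × 0.81 → 212.22 s.
Total = 4953.3 + 212.22 = 5165.52 s = 86.1 minutes.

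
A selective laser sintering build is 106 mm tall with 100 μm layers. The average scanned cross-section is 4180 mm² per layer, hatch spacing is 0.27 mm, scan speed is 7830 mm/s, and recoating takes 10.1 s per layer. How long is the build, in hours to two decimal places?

Layer count = ceil(106 / 0.1) = 1060.
Hatch length per layer = 4180 / 0.27, so 15481.5 mm.
Scan time per layer = 15481.5 / 7830, so 1.9772 s.
Layer cycle = 1.9772 + 10.1 = 12.0772 s.
1060 layers × 12.0772 s/layer = 12801.832 s, i.e. 3.56 hours.

3.56 hours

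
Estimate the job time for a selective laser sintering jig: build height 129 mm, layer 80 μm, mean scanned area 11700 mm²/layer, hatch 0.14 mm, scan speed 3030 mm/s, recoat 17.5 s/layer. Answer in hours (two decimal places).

20.20 hours

Number of layers: 129 / 0.08 → 1613 (rounded up).
Per-layer scan distance: 11700 / 0.14 → 83571.4 mm.
Scan time per layer = 83571.4 / 3030, so 27.5813 s.
Per-layer time: 27.5813 + 17.5 → 45.0813 s.
1613 layers × 45.0813 s/layer = 72716.1369 s, i.e. 20.20 hours.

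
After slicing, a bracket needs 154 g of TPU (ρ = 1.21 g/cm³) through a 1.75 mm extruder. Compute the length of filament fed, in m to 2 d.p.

Volume = 154 g / 1.21 g·cm⁻³ = 127.2727 cm³ = 127272.7 mm³.
A = π r² = π × 0.875² = 2.4053 mm².
L = V/A = 127272.7/2.4053 = 52913.44 mm → 52.91 m.

52.91 m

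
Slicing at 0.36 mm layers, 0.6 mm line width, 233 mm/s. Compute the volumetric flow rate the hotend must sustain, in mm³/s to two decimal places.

50.33

A = 0.36 × 0.6, so 0.216 mm².
Volumetric flow = 233 × 0.216 = 50.33 mm³/s.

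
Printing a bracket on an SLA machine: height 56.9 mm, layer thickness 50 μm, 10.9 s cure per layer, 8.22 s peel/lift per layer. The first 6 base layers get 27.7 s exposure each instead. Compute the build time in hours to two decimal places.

6.07 hours

Layer count = ceil(56.9 / 0.05) = 1138.
Burn-in layers = 6 × (27.7 + 8.22), so 215.52 s.
Regular layers = 1132 × (10.9 + 8.22), so 21643.84 s.
Total = 215.52 + 21643.84 = 21859.36 s = 6.07 hours.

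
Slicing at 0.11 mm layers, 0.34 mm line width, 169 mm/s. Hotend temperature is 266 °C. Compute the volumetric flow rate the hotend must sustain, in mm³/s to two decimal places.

Bead cross-section = 0.11 × 0.34, so 0.0374 mm².
Q = v·A = 169 × 0.0374 = 6.32 mm³/s.

6.32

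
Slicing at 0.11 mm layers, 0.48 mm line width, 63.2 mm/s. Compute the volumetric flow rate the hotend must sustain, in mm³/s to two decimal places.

A = 0.11 × 0.48 = 0.0528 mm².
Volumetric flow = 63.2 × 0.0528 = 3.34 mm³/s.

3.34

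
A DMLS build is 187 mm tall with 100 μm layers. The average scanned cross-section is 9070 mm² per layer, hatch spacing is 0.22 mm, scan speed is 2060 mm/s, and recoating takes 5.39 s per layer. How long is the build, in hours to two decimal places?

Layer count = ceil(187 / 0.1) = 1870.
Scan path per layer = 9070 / 0.22 = 41227.3 mm.
Laser time per layer: 41227.3 / 2060 → 20.0133 s.
Per-layer time = 20.0133 + 5.39, so 25.4033 s.
1870 layers × 25.4033 s/layer = 47504.171 s, i.e. 13.20 hours.

13.20 hours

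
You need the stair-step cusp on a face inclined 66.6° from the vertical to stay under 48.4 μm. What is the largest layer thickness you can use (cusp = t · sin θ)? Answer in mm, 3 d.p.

sin(66.6°) = 0.9178; t_max = 0.0484/0.9178 = 0.053 mm.

0.053 mm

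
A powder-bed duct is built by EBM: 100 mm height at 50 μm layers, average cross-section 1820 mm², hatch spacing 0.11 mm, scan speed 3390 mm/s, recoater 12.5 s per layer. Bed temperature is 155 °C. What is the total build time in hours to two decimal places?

Layer count = ceil(100 / 0.05) = 2000.
Scan path per layer: 1820 / 0.11 → 16545.5 mm.
Scan time per layer = 16545.5 / 3390 = 4.8807 s.
Time per layer: 4.8807 + 12.5 → 17.3807 s.
Total: 2000 × 17.3807 s = 34761.4 s → 9.66 hours.

9.66 hours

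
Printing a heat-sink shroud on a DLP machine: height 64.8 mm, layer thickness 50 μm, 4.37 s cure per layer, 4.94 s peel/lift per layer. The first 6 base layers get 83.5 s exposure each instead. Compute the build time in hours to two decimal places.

Number of layers: 64.8 / 0.05 → 1296 (rounded up).
Burn-in layers: 6 × (83.5 + 4.94) → 530.64 s.
Regular layers: 1290 × (4.37 + 4.94) → 12009.9 s.
Total = 530.64 + 12009.9 = 12540.54 s = 3.48 hours.

3.48 hours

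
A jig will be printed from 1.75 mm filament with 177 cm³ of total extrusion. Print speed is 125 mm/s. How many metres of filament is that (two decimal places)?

Filament cross-section = π × (1.75/2)² = 2.4053 mm².
Length = 177 cm³ / 2.4053 mm² = 177000 / 2.4053 = 73587.49 mm = 73.59 m.

73.59 m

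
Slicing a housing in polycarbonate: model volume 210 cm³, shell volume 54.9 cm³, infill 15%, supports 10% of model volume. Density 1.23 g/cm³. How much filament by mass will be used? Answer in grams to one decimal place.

Volume inside the shell = 210 − 54.9 = 155.1 cm³.
Deposited infill = 0.15 × 155.1 = 23.265 cm³.
Support = 0.10 × 210, so 21 cm³.
Deposited volume: 54.9 + 23.265 + 21 → 99.165 cm³.
Mass: 99.165 × 1.23 → 121.97295 g.

122.0 g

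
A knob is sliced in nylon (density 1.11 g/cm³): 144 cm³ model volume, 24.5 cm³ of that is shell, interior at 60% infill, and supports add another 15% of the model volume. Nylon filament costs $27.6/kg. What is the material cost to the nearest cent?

$3.61

Interior volume = 144 − 24.5, so 119.5 cm³.
Deposited infill = 0.60 × 119.5 = 71.7 cm³.
Support: 0.15 × 144 → 21.6 cm³.
Total extruded: 24.5 + 71.7 + 21.6 → 117.8 cm³.
Mass: 117.8 × 1.11 → 130.758 g.
Cost = 130.758 g / 1000 × $27.6/kg = $3.61.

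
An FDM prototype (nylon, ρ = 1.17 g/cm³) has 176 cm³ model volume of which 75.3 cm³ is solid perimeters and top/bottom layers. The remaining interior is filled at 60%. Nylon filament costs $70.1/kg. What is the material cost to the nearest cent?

$11.13

Interior volume = 176 − 75.3 = 100.7 cm³.
Deposited infill: 0.60 × 100.7 → 60.42 cm³.
Total extruded = 75.3 + 60.42 = 135.72 cm³.
Mass: 135.72 × 1.17 → 158.7924 g.
Cost = 158.7924 g / 1000 × $70.1/kg = $11.13.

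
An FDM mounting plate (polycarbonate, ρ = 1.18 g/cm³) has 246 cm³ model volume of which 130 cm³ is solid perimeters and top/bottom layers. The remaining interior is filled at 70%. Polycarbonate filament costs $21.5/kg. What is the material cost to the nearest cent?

$5.36

Interior volume = 246 − 130, so 116 cm³.
Infill deposited: 0.70 × 116 → 81.2 cm³.
Total extruded: 130 + 81.2 → 211.2 cm³.
Mass = 211.2 × 1.18, so 249.216 g.
Cost = 249.216 g / 1000 × $21.5/kg = $5.36.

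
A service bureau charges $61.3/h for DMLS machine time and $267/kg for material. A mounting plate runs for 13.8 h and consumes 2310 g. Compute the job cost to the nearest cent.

$1462.71

Machine cost = 61.3 × 13.8, so $845.94.
Feedstock cost = 267 × 2310/1000 = $616.77.
Total = 845.94 + 616.77 = $1462.71.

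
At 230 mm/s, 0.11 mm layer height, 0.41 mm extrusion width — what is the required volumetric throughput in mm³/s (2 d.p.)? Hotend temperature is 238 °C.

10.37

Extrusion cross-section = 0.11 × 0.41, so 0.0451 mm².
Q = v·A = 230 × 0.0451 = 10.37 mm³/s.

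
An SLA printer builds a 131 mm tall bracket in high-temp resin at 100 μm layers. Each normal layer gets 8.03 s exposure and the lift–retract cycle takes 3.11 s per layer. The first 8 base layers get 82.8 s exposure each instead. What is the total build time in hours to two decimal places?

4.22 hours

Layers = ⌈131/0.1⌉ = 1310.
Bottom layers: 8 × (82.8 + 3.11) → 687.28 s.
Regular layers = 1302 × (8.03 + 3.11) = 14504.28 s.
Sum: 687.28 + 14504.28 = 15191.56 s → 4.22 hours.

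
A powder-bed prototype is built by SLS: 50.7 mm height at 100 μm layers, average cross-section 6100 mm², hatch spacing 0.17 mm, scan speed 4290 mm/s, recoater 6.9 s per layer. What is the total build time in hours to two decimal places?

Layer count = ceil(50.7 / 0.1) = 507.
Hatch length per layer = 6100 / 0.17 = 35882.4 mm.
Per-layer scan time: 35882.4 / 4290 → 8.3642 s.
Layer cycle: 8.3642 + 6.9 → 15.2642 s.
507 layers × 15.2642 s/layer = 7738.9494 s, i.e. 2.15 hours.

2.15 hours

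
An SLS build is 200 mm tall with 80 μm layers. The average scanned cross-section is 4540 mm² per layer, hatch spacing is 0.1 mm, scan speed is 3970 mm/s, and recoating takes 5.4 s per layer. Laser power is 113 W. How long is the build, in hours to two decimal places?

Number of layers: 200 / 0.08 → 2500 (rounded up).
Per-layer scan distance = 4540 / 0.1, so 45400 mm.
Scan time per layer = 45400 / 3970 = 11.4358 s.
Per-layer time = 11.4358 + 5.4, so 16.8358 s.
Total: 2500 × 16.8358 s = 42089.5 s → 11.69 hours.

11.69 hours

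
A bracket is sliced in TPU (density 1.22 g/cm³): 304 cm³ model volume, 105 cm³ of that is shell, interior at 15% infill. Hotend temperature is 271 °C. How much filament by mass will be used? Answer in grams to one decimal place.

164.5 g

Volume inside the shell = 304 − 105 = 199 cm³.
Infill volume = 0.15 × 199, so 29.85 cm³.
Total extruded = 105 + 29.85 = 134.85 cm³.
Mass = 134.85 × 1.22 = 164.517 g.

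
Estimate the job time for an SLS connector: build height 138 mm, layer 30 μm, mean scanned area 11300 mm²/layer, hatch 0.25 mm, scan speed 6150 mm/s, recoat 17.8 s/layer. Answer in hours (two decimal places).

Layers = ⌈138/0.03⌉ = 4600.
Per-layer scan distance = 11300 / 0.25 = 45200 mm.
Laser time per layer = 45200 / 6150, so 7.3496 s.
Layer cycle = 7.3496 + 17.8, so 25.1496 s.
Total: 4600 × 25.1496 s = 115688.16 s → 32.14 hours.

32.14 hours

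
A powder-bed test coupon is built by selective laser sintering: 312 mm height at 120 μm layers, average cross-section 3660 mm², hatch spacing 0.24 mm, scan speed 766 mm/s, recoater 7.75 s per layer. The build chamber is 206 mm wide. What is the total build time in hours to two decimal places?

19.98 hours

Layers = ⌈312/0.12⌉ = 2600.
Hatch length per layer = 3660 / 0.24 = 15250 mm.
Laser time per layer: 15250 / 766 → 19.9086 s.
Time per layer = 19.9086 + 7.75, so 27.6586 s.
2600 layers × 27.6586 s/layer = 71912.36 s, i.e. 19.98 hours.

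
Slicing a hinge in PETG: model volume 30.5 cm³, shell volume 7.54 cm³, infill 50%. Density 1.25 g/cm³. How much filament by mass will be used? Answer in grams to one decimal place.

Infill region: 30.5 − 7.54 → 22.96 cm³.
Deposited infill = 0.50 × 22.96, so 11.48 cm³.
Total extruded = 7.54 + 11.48 = 19.02 cm³.
Mass: 19.02 × 1.25 → 23.775 g.

23.8 g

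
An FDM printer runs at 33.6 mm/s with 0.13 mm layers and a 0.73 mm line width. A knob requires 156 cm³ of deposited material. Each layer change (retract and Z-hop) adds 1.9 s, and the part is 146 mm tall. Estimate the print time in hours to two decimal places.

14.18 hours

Bead cross-section: 0.13 × 0.73 → 0.0949 mm².
Total extruded path = 156000/0.0949 = 1643835.6 mm.
Print-move time = 1643835.6 / 33.6, so 48923.7 s.
Layer count = ceil(146 / 0.13) = 1124.
Z-hop total = 1124 × 1.9, so 2135.6 s.
Altogether 48923.7 + 2135.6 = 51059.3 s, i.e. 14.18 hours.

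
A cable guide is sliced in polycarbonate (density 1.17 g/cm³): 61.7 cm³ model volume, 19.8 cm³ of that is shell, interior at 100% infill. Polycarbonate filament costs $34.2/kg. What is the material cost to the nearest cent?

Infill region = 61.7 − 19.8 = 41.9 cm³.
Infill volume = 1.00 × 41.9, so 41.9 cm³.
Deposited volume: 19.8 + 41.9 → 61.7 cm³.
Mass = 61.7 × 1.17, so 72.189 g.
At $34.2/kg: 72.189/1000 × 34.2 = $2.47.

$2.47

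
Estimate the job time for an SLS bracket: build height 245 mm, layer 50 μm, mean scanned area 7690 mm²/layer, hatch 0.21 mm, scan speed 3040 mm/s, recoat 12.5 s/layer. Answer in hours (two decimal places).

Number of layers: 245 / 0.05 → 4900 (rounded up).
Scan path per layer = 7690 / 0.21, so 36619 mm.
Laser time per layer: 36619 / 3040 → 12.0457 s.
Layer cycle = 12.0457 + 12.5 = 24.5457 s.
Total: 4900 × 24.5457 s = 120273.93 s → 33.41 hours.

33.41 hours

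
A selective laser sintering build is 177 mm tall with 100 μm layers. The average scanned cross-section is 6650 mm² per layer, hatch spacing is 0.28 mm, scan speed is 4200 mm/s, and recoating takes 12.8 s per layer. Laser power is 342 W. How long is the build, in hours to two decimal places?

Layer count = ceil(177 / 0.1) = 1770.
Hatch length per layer = 6650 / 0.28 = 23750 mm.
Laser time per layer: 23750 / 4200 → 5.6548 s.
Layer cycle: 5.6548 + 12.8 → 18.4548 s.
1770 layers × 18.4548 s/layer = 32664.996 s, i.e. 9.07 hours.

9.07 hours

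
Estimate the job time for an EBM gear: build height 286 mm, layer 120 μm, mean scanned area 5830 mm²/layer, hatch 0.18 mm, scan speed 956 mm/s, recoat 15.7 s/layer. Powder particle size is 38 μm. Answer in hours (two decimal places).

Number of layers: 286 / 0.12 → 2384 (rounded up).
Per-layer scan distance = 5830 / 0.18 = 32388.9 mm.
Beam time per layer: 32388.9 / 956 → 33.8796 s.
Time per layer: 33.8796 + 15.7 → 49.5796 s.
2384 layers × 49.5796 s/layer = 118197.7664 s, i.e. 32.83 hours.

32.83 hours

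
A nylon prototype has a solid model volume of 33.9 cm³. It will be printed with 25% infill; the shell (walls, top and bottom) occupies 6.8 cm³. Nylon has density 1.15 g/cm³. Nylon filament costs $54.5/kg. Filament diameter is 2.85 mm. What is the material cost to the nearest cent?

$0.85

Volume inside the shell = 33.9 − 6.8 = 27.1 cm³.
Infill deposited = 0.25 × 27.1 = 6.775 cm³.
Deposited volume = 6.8 + 6.775 = 13.575 cm³.
Mass = 13.575 × 1.15 = 15.61125 g.
Cost = 15.61125 g / 1000 × $54.5/kg = $0.85.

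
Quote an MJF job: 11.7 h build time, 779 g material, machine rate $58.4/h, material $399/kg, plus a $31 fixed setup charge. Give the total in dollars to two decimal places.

$1025.10

Machine-time cost = 58.4 × 11.7 = $683.28.
Feedstock cost = 399 × 779/1000 = $310.821.
Adding setup: 683.28 + 310.821 + 31 → 1025.101 ≈ $1025.10.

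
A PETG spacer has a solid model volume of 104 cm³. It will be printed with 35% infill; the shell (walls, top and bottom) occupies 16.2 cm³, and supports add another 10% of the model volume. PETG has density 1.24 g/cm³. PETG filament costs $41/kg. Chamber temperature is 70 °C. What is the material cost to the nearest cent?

Infill region = 104 − 16.2 = 87.8 cm³.
Infill volume = 0.35 × 87.8, so 30.73 cm³.
Support = 0.10 × 104 = 10.4 cm³.
Deposited volume: 16.2 + 30.73 + 10.4 → 57.33 cm³.
Mass = 57.33 × 1.24, so 71.0892 g.
Cost = 71.0892 g / 1000 × $41/kg = $2.91.

$2.91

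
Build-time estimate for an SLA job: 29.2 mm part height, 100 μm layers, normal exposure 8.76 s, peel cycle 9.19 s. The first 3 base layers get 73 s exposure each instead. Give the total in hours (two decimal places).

1.51 hours

Layer count = ceil(29.2 / 0.1) = 292.
Bottom layers = 3 × (73 + 9.19) = 246.57 s.
Remaining layers = 289 × (8.76 + 9.19) = 5187.55 s.
Sum: 246.57 + 5187.55 = 5434.12 s → 1.51 hours.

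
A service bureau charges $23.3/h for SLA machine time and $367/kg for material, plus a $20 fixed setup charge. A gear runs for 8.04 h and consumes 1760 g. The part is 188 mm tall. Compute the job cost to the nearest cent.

Time charge: 23.3 × 8.04 → $187.332.
Material cost = 367 × 1760/1000, so $645.92.
Total = 187.332 + 645.92 + 20 = 853.252 ≈ $853.25.

$853.25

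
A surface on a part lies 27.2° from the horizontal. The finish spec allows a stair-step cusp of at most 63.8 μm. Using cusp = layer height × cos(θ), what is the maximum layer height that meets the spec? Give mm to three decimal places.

0.072 mm

cos(27.2°) = 0.8894; t_max = 0.0638/0.8894 = 0.072 mm.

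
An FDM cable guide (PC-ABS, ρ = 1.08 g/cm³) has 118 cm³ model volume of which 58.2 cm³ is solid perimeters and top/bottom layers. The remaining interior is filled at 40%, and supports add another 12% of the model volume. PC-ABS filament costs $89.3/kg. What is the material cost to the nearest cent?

Interior volume: 118 − 58.2 → 59.8 cm³.
Deposited infill = 0.40 × 59.8, so 23.92 cm³.
Support: 0.12 × 118 → 14.16 cm³.
Total printed volume = 58.2 + 23.92 + 14.16 = 96.28 cm³.
Mass = 96.28 × 1.08, so 103.9824 g.
Cost = 103.9824 g / 1000 × $89.3/kg = $9.29.

$9.29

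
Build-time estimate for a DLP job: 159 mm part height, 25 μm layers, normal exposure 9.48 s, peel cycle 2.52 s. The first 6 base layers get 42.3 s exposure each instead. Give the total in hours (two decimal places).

Layer count = ceil(159 / 0.025) = 6360.
Burn-in layers: 6 × (42.3 + 2.52) → 268.92 s.
Normal layers = 6354 × (9.48 + 2.52) = 76248 s.
Total = 268.92 + 76248 = 76516.92 s = 21.25 hours.

21.25 hours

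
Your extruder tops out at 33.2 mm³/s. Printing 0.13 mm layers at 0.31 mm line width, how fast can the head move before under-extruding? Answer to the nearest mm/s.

824 mm/s

Extrusion cross-section: 0.13 × 0.31 → 0.0403 mm².
Max speed = 33.2 / 0.0403 = 823.82 ≈ 824 mm/s.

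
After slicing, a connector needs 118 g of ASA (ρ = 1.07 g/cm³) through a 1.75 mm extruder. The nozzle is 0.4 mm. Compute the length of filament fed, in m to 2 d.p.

Volume = 118 g / 1.07 g·cm⁻³ = 110.2804 cm³ = 110280.4 mm³.
Filament cross-section = π × (1.75/2)² = 2.4053 mm².
L = V/A = 110280.4/2.4053 = 45848.92 mm → 45.85 m.

45.85 m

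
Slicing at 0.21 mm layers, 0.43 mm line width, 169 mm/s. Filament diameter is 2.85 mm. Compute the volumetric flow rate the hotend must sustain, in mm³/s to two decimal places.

A: 0.21 × 0.43 → 0.0903 mm².
Q = v·A = 169 × 0.0903 = 15.26 mm³/s.

15.26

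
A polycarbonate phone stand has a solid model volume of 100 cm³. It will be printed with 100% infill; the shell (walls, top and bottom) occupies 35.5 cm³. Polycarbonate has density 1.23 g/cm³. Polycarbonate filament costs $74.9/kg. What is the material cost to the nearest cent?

Infill region = 100 − 35.5 = 64.5 cm³.
Infill volume: 1.00 × 64.5 → 64.5 cm³.
Total printed volume: 35.5 + 64.5 → 100 cm³.
Mass: 100 × 1.23 → 123 g.
At $74.9/kg: 123/1000 × 74.9 = $9.21.

$9.21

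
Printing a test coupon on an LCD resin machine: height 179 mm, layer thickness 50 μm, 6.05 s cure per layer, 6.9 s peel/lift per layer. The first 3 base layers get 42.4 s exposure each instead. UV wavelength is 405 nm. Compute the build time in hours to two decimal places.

Layer count = ceil(179 / 0.05) = 3580.
Burn-in layers = 3 × (42.4 + 6.9), so 147.9 s.
Remaining layers = 3577 × (6.05 + 6.9), so 46322.15 s.
Total = 147.9 + 46322.15 = 46470.05 s = 12.91 hours.

12.91 hours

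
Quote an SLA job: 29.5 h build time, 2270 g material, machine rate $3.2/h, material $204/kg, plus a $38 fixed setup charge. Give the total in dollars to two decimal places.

Machine-time cost = 3.2 × 29.5, so $94.40.
Feedstock cost = 204 × 2270/1000 = $463.08.
Adding setup: 94.40 + 463.08 + 38 → $595.48.

$595.48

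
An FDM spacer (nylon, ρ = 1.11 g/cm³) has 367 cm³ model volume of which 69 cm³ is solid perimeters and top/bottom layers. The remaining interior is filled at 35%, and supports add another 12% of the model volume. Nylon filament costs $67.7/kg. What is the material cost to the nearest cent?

$16.33

Interior volume: 367 − 69 → 298 cm³.
Deposited infill = 0.35 × 298, so 104.3 cm³.
Support: 0.12 × 367 → 44.04 cm³.
Deposited volume: 69 + 104.3 + 44.04 → 217.34 cm³.
Mass = 217.34 × 1.11 = 241.2474 g.
At $67.7/kg: 241.2474/1000 × 67.7 = $16.33.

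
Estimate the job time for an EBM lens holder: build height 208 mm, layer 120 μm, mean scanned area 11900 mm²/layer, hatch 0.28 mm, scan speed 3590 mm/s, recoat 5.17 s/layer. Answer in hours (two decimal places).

8.19 hours

Number of layers: 208 / 0.12 → 1734 (rounded up).
Scan path per layer: 11900 / 0.28 → 42500 mm.
Scan time per layer = 42500 / 3590, so 11.8384 s.
Time per layer = 11.8384 + 5.17 = 17.0084 s.
1734 layers × 17.0084 s/layer = 29492.5656 s, i.e. 8.19 hours.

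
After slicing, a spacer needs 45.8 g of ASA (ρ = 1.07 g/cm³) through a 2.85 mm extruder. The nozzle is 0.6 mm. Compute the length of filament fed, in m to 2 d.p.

Extruded volume: 45.8/1.07 = 42.8037 cm³ (42803.7 mm³).
Cross-section of 2.85 mm filament: π·(2.85/2)² = 6.3794 mm².
L = V/A = 42803.7/6.3794 = 6709.67 mm → 6.71 m.

6.71 m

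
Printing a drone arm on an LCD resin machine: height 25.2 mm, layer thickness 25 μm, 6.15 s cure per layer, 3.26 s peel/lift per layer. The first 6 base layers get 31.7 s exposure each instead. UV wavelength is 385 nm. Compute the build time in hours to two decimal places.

2.68 hours

Layer count = ceil(25.2 / 0.025) = 1008.
Burn-in layers = 6 × (31.7 + 3.26) = 209.76 s.
Remaining layers = 1002 × (6.15 + 3.26), so 9428.82 s.
Total = 209.76 + 9428.82 = 9638.58 s = 2.68 hours.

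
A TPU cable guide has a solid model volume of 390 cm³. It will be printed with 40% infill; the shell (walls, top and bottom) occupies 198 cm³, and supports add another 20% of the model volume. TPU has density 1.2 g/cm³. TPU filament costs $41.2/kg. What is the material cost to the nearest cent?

$17.44

Infill region = 390 − 198 = 192 cm³.
Deposited infill: 0.40 × 192 → 76.8 cm³.
Support: 0.20 × 390 → 78 cm³.
Total printed volume = 198 + 76.8 + 78, so 352.8 cm³.
Mass = 352.8 × 1.2, so 423.36 g.
At $41.2/kg: 423.36/1000 × 41.2 = $17.44.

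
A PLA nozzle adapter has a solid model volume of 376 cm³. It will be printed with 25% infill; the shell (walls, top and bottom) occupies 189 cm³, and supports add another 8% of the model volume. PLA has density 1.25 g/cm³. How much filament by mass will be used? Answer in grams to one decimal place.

Volume inside the shell = 376 − 189, so 187 cm³.
Infill deposited = 0.25 × 187 = 46.75 cm³.
Support = 0.08 × 376 = 30.08 cm³.
Deposited volume: 189 + 46.75 + 30.08 → 265.83 cm³.
Mass = 265.83 × 1.25 = 332.2875 g.

332.3 g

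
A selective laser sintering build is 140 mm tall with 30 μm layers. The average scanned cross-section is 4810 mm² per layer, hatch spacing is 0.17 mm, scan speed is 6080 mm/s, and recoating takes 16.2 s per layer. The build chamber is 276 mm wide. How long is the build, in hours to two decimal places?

Layers = ⌈140/0.03⌉ = 4667.
Hatch length per layer: 4810 / 0.17 → 28294.1 mm.
Laser time per layer: 28294.1 / 6080 → 4.6536 s.
Layer cycle: 4.6536 + 16.2 → 20.8536 s.
Total: 4667 × 20.8536 s = 97323.7512 s → 27.03 hours.

27.03 hours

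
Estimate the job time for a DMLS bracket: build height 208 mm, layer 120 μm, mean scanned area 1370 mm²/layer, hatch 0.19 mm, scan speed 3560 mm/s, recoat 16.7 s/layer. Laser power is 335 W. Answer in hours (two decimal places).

9.02 hours

Layers = ⌈208/0.12⌉ = 1734.
Per-layer scan distance = 1370 / 0.19 = 7210.5 mm.
Laser time per layer: 7210.5 / 3560 → 2.0254 s.
Per-layer time: 2.0254 + 16.7 → 18.7254 s.
1734 layers × 18.7254 s/layer = 32469.8436 s, i.e. 9.02 hours.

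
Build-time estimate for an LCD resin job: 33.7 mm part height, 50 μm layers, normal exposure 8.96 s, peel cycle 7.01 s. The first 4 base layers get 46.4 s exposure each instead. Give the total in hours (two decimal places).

Layers = ⌈33.7/0.05⌉ = 674.
Base layers: 4 × (46.4 + 7.01) → 213.64 s.
Regular layers = 670 × (8.96 + 7.01), so 10699.9 s.
Total = 213.64 + 10699.9 = 10913.54 s = 3.03 hours.

3.03 hours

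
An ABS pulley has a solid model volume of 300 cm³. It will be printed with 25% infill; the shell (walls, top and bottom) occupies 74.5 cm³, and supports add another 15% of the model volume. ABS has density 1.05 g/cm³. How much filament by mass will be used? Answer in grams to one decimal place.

184.7 g

Interior volume = 300 − 74.5 = 225.5 cm³.
Deposited infill: 0.25 × 225.5 → 56.375 cm³.
Support: 0.15 × 300 → 45 cm³.
Total extruded: 74.5 + 56.375 + 45 → 175.875 cm³.
Mass: 175.875 × 1.05 → 184.66875 g.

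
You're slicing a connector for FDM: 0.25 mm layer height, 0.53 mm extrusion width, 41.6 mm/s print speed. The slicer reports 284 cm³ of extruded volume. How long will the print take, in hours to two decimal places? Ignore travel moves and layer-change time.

14.31 hours

Extrusion cross-section = 0.25 × 0.53 = 0.1325 mm².
Path length: 284000 mm³ / 0.1325 mm² → 2143396.2 mm.
Time extruding = 2143396.2 / 41.6 = 51523.9 s.
51523.9 s = 14.31 hours.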